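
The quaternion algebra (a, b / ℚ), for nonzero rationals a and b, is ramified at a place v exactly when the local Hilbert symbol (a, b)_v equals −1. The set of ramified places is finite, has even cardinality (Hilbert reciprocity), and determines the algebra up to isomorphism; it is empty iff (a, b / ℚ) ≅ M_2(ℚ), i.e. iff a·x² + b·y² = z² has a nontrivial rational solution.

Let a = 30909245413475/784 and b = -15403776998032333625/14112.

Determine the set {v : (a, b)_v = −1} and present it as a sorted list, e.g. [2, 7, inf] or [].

Mod squares: a ≡ 11, b ≡ -90610. Check v ∈ {∞, 2, 3, 5, 7, 11, 13, 17, 37, 41}.
v=5: a=5^2·(≡1), b=5^3·(≡3) mod 5; (1|5)=+1, (3|5)=-1; (−1)^{2·3·2}·(+1)^3·(-1)^2 = +1.
v=41: a=41^2·(≡26), b=41^3·(≡9) mod 41; (26|41)=-1, (9|41)=+1; (−1)^{2·3·20}·(-1)^3·(+1)^2 = -1.
v=13: a=13^2·(≡11), b=13^3·(≡7) mod 13; (11|13)=-1, (7|13)=-1; (−1)^{2·3·6}·(-1)^3·(-1)^2 = -1.
v=17: a=17^2·(≡10), b=17^3·(≡15) mod 17; (10|17)=-1, (15|17)=+1; (−1)^{2·3·8}·(-1)^3·(+1)^2 = -1.
v=37: a=37^2·(≡26), b=37^2·(≡30) mod 37; (26|37)=+1, (30|37)=+1; (−1)^{2·2·18}·(+1)^2·(+1)^2 = +1.
v=∞: 11 > 0 and -90610 < 0  ⇒  (a,b)_∞ = +1.
v=2: v_2(a)=-4, v_2(b)=-5; units ≡ 3, 7 (mod 8); ε·ε+αω+βω = 1·1+-4·0+-5·1 ≡ 0  ⇒  (a,b)_2 = +1.
v=3: a=3^0·(≡2), b=3^-2·(≡2) mod 3; (2|3)=-1, (2|3)=-1; (−1)^{0·-2·1}·(-1)^-2·(-1)^0 = +1.
v=7: a=7^-2·(≡1), b=7^-2·(≡6) mod 7; (1|7)=+1, (6|7)=-1; (−1)^{-2·-2·3}·(+1)^-2·(-1)^-2 = +1.
v=11: a=11^1·(≡1), b=11^2·(≡10) mod 11; (1|11)=+1, (10|11)=-1; (−1)^{1·2·5}·(+1)^2·(-1)^1 = -1.
(11, -90610 / ℚ) ramifies at {11, 13, 17, 41}: a division algebra.

[11, 13, 17, 41]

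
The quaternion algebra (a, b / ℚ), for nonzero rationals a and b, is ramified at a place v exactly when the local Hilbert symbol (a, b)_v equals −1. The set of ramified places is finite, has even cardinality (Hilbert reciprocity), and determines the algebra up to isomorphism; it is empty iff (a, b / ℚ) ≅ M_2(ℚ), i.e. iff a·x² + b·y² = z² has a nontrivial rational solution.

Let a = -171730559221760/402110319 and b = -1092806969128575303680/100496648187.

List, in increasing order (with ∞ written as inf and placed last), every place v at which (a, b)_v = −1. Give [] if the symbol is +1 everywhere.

Mod squares: a ≡ -170255085, b ≡ -70035. Check v ∈ {∞, 2, 3, 5, 7, 11, 13, 17, 19, 23, 29}.
v=3: a=3^-1·(≡1), b=3^-3·(≡1) mod 3; (1|3)=+1, (1|3)=+1; (−1)^{-1·-3·1}·(+1)^-3·(+1)^-1 = -1.
v=5: a=5^1·(≡2), b=5^1·(≡2) mod 5; (2|5)=-1, (2|5)=-1; (−1)^{1·1·2}·(-1)^1·(-1)^1 = +1.
v=∞: -170255085 < 0 and -70035 < 0  ⇒  (a,b)_∞ = -1.
v=29: a=29^1·(≡12), b=29^1·(≡3) mod 29; (12|29)=-1, (3|29)=-1; (−1)^{1·1·14}·(-1)^1·(-1)^1 = +1.
v=13: a=13^-5·(≡5), b=13^-4·(≡3) mod 13; (5|13)=-1, (3|13)=+1; (−1)^{-5·-4·6}·(-1)^-4·(+1)^-5 = +1.
v=19: a=19^-2·(≡1), b=19^-4·(≡10) mod 19; (1|19)=+1, (10|19)=-1; (−1)^{-2·-4·9}·(+1)^-4·(-1)^-2 = +1.
v=7: a=7^5·(≡5), b=7^9·(≡5) mod 7; (5|7)=-1, (5|7)=-1; (−1)^{5·9·3}·(-1)^9·(-1)^5 = -1.
v=23: a=23^1·(≡11), b=23^1·(≡7) mod 23; (11|23)=-1, (7|23)=-1; (−1)^{1·1·11}·(-1)^1·(-1)^1 = -1.
v=2: v_2(a)=14, v_2(b)=26; units ≡ 3, 5 (mod 8); ε·ε+αω+βω = 1·0+14·1+26·1 ≡ 0  ⇒  (a,b)_2 = +1.
v=17: a=17^1·(≡8), b=17^0·(≡7) mod 17; (8|17)=+1, (7|17)=-1; (−1)^{1·0·8}·(+1)^0·(-1)^1 = -1.
v=11: a=11^1·(≡10), b=11^2·(≡10) mod 11; (10|11)=-1, (10|11)=-1; (−1)^{1·2·5}·(-1)^2·(-1)^1 = -1.
Ram(-170255085, -70035) = {3, 7, 11, 17, 23, ∞}; no ℚ_3-point on the conic.

[3, 7, 11, 17, 23, inf]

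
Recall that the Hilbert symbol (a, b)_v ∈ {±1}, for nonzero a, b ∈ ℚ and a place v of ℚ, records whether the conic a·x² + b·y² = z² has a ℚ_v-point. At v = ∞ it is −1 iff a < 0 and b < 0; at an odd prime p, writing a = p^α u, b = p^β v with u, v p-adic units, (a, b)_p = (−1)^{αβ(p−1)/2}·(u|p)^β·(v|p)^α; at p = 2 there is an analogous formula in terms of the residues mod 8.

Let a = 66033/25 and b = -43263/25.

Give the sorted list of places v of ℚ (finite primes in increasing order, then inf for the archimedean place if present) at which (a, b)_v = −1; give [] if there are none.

(a, b) ≡ (7337, -4807) mod (ℚ^×)²; places V = {2, 3, 5, 11, 19, 23, 29, ∞}.
(a,b)_5: α=-2, u≡3; β=-2, v≡2 (mod 5); (3|5)=-1, (2|5)=-1; sign (−1)^0·-1^-2·-1^-2 = +1.
(a,b)_11: α=1, u≡10; β=1, v≡9 (mod 11); (10|11)=-1, (9|11)=+1; sign (−1)^1·-1^1·+1^1 = +1.
(a,b)_19: α=0, u≡14; β=1, v≡10 (mod 19); (14|19)=-1, (10|19)=-1; sign (−1)^0·-1^1·-1^0 = -1.
(a,b)_∞: sgn(7337)=+, sgn(-4807)=−, so +1.
(a,b)_29: α=1, u≡18; β=0, v≡6 (mod 29); (18|29)=-1, (6|29)=+1; sign (−1)^0·-1^0·+1^1 = +1.
(a,b)_2: α=0, β=0; u≡1, v≡1 (mod 8); ε(u)ε(v)=0·0, αω(v)=0·0, βω(u)=0·0; sum ≡ 0  ⇒  +1.
(a,b)_23: α=1, u≡21; β=1, v≡14 (mod 23); (21|23)=-1, (14|23)=-1; sign (−1)^1·-1^1·-1^1 = -1.
(a,b)_3: α=2, u≡2; β=2, v≡2 (mod 3); (2|3)=-1, (2|3)=-1; sign (−1)^0·-1^2·-1^2 = +1.
Ram(7337, -4807) = {19, 23}; no ℚ_19-point on the conic.

[19, 23]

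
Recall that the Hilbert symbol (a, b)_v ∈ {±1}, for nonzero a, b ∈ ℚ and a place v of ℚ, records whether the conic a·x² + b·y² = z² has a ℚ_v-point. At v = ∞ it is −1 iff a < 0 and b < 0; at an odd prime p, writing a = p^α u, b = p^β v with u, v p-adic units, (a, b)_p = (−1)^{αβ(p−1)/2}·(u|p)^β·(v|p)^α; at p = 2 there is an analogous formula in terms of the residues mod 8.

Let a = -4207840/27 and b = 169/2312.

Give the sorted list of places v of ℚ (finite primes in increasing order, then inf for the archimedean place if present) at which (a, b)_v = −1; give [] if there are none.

[2, 3, 5, 13]

(a, b) ≡ (-2730, 2) mod (ℚ^×)²; places V = {2, 3, 5, 7, 13, 17, ∞}.
(a,b)_17: α=2, u≡6; β=-2, v≡2 (mod 17); (6|17)=-1, (2|17)=+1; sign (−1)^0·-1^-2·+1^2 = +1.
(a,b)_∞: sgn(-2730)=−, sgn(2)=+, so +1.
(a,b)_13: α=1, u≡7; β=2, v≡6 (mod 13); (7|13)=-1, (6|13)=-1; sign (−1)^0·-1^2·-1^1 = -1.
(a,b)_2: α=5, β=-3; u≡3, v≡1 (mod 8); ε(u)ε(v)=1·0, αω(v)=5·0, βω(u)=-3·1; sum ≡ 1  ⇒  -1.
(a,b)_3: α=-3, u≡2; β=0, v≡2 (mod 3); (2|3)=-1, (2|3)=-1; sign (−1)^0·-1^0·-1^-3 = -1.
(a,b)_7: α=1, u≡2; β=0, v≡4 (mod 7); (2|7)=+1, (4|7)=+1; sign (−1)^0·+1^0·+1^1 = +1.
(a,b)_5: α=1, u≡1; β=0, v≡2 (mod 5); (1|5)=+1, (2|5)=-1; sign (−1)^0·+1^0·-1^1 = -1.
Ram(-2730, 2) = {2, 3, 5, 13}; no ℚ_2-point on the conic.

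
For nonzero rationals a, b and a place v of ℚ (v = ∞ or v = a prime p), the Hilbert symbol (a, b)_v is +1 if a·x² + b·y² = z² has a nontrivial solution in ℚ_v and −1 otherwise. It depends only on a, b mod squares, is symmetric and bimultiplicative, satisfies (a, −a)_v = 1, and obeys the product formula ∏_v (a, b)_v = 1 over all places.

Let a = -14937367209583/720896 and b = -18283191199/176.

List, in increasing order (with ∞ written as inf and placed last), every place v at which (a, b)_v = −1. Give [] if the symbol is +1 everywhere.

[2, 11, 13, inf]

Mod squares: a ≡ -2717, b ≡ -6149. Check v ∈ {∞, 2, 7, 11, 13, 19, 43}.
v=13: a=13^1·(≡3), b=13^1·(≡5) mod 13; (3|13)=+1, (5|13)=-1; (−1)^{1·1·6}·(+1)^1·(-1)^1 = -1.
v=43: a=43^4·(≡4), b=43^3·(≡34) mod 43; (4|43)=+1, (34|43)=-1; (−1)^{4·3·21}·(+1)^3·(-1)^4 = +1.
v=19: a=19^3·(≡9), b=19^2·(≡16) mod 19; (9|19)=+1, (16|19)=+1; (−1)^{3·2·9}·(+1)^2·(+1)^3 = +1.
v=2: v_2(a)=-16, v_2(b)=-4; units ≡ 3, 3 (mod 8); ε·ε+αω+βω = 1·1+-16·1+-4·1 ≡ 1  ⇒  (a,b)_2 = -1.
v=∞: -2717 < 0 and -6149 < 0  ⇒  (a,b)_∞ = -1.
v=11: a=11^-1·(≡8), b=11^-1·(≡7) mod 11; (8|11)=-1, (7|11)=-1; (−1)^{-1·-1·5}·(-1)^-1·(-1)^-1 = -1.
v=7: a=7^2·(≡6), b=7^2·(≡4) mod 7; (6|7)=-1, (4|7)=+1; (−1)^{2·2·3}·(-1)^2·(+1)^2 = +1.
Ram(-2717, -6149) = {2, 11, 13, ∞}; no ℚ_2-point on the conic.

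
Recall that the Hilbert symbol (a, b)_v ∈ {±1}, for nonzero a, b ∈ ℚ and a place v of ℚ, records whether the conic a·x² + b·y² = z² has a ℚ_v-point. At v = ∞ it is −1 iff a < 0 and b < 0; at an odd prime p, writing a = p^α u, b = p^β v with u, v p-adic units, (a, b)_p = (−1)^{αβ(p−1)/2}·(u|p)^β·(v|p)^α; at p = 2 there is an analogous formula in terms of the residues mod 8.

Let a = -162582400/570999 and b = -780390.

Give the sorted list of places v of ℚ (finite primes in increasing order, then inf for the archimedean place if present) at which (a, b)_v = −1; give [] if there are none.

(a, b) ≡ (-1794, -86710) mod (ℚ^×)²; places V = {2, 3, 5, 11, 13, 23, 29, 47, ∞}.
(a,b)_13: α=-1, u≡8; β=1, v≡4 (mod 13); (8|13)=-1, (4|13)=+1; sign (−1)^0·-1^1·+1^-1 = -1.
(a,b)_11: α=-4, u≡7; β=0, v≡5 (mod 11); (7|11)=-1, (5|11)=+1; sign (−1)^0·-1^0·+1^-4 = +1.
(a,b)_47: α=2, u≡23; β=0, v≡45 (mod 47); (23|47)=-1, (45|47)=-1; sign (−1)^0·-1^0·-1^2 = +1.
(a,b)_23: α=1, u≡20; β=1, v≡18 (mod 23); (20|23)=-1, (18|23)=+1; sign (−1)^1·-1^1·+1^1 = +1.
(a,b)_2: α=7, β=1; u≡7, v≡5 (mod 8); ε(u)ε(v)=1·0, αω(v)=7·1, βω(u)=1·0; sum ≡ 1  ⇒  -1.
(a,b)_3: α=-1, u≡2; β=2, v≡2 (mod 3); (2|3)=-1, (2|3)=-1; sign (−1)^0·-1^2·-1^-1 = -1.
(a,b)_5: α=2, u≡1; β=1, v≡2 (mod 5); (1|5)=+1, (2|5)=-1; sign (−1)^0·+1^1·-1^2 = +1.
(a,b)_∞: sgn(-1794)=−, sgn(-86710)=−, so -1.
(a,b)_29: α=0, u≡7; β=1, v≡2 (mod 29); (7|29)=+1, (2|29)=-1; sign (−1)^0·+1^1·-1^0 = +1.
|Ram(-1794, -86710)| = 4, even; anisotropic at {2, 3, 13, ∞}.

[2, 3, 13, inf]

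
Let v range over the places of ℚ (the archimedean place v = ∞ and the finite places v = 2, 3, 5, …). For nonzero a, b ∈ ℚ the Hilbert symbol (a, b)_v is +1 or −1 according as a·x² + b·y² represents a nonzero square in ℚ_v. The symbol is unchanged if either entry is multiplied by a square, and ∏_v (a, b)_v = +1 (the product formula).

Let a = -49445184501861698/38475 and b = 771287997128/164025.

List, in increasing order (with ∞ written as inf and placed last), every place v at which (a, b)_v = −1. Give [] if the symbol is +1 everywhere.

Mod squares: a ≡ -460598, b ≡ 36482. Check v ∈ {∞, 2, 3, 5, 11, 17, 19, 23, 29, 31, 37}.
v=29: a=29^2·(≡1), b=29^1·(≡3) mod 29; (1|29)=+1, (3|29)=-1; (−1)^{2·1·14}·(+1)^1·(-1)^2 = +1.
v=11: a=11^6·(≡9), b=11^4·(≡10) mod 11; (9|11)=+1, (10|11)=-1; (−1)^{6·4·5}·(+1)^4·(-1)^6 = +1.
v=23: a=23^1·(≡22), b=23^0·(≡9) mod 23; (22|23)=-1, (9|23)=+1; (−1)^{1·0·11}·(-1)^0·(+1)^1 = +1.
v=19: a=19^-1·(≡13), b=19^2·(≡13) mod 19; (13|19)=-1, (13|19)=-1; (−1)^{-1·2·9}·(-1)^2·(-1)^-1 = -1.
v=5: a=5^-2·(≡3), b=5^-2·(≡3) mod 5; (3|5)=-1, (3|5)=-1; (−1)^{-2·-2·2}·(-1)^-2·(-1)^-2 = +1.
v=2: v_2(a)=1, v_2(b)=3; units ≡ 5, 1 (mod 8); ε·ε+αω+βω = 0·0+1·0+3·1 ≡ 1  ⇒  (a,b)_2 = -1.
v=∞: -460598 < 0 and 36482 > 0  ⇒  (a,b)_∞ = +1.
v=37: a=37^2·(≡23), b=37^1·(≡8) mod 37; (23|37)=-1, (8|37)=-1; (−1)^{2·1·18}·(-1)^1·(-1)^2 = -1.
v=17: a=17^1·(≡16), b=17^1·(≡2) mod 17; (16|17)=+1, (2|17)=+1; (−1)^{1·1·8}·(+1)^1·(+1)^1 = +1.
v=31: a=31^1·(≡15), b=31^0·(≡30) mod 31; (15|31)=-1, (30|31)=-1; (−1)^{1·0·15}·(-1)^0·(-1)^1 = -1.
v=3: a=3^-4·(≡1), b=3^-8·(≡2) mod 3; (1|3)=+1, (2|3)=-1; (−1)^{-4·-8·1}·(+1)^-8·(-1)^-4 = +1.
(-460598, 36482 / ℚ) ramifies at {2, 19, 31, 37}: a division algebra.

[2, 19, 31, 37]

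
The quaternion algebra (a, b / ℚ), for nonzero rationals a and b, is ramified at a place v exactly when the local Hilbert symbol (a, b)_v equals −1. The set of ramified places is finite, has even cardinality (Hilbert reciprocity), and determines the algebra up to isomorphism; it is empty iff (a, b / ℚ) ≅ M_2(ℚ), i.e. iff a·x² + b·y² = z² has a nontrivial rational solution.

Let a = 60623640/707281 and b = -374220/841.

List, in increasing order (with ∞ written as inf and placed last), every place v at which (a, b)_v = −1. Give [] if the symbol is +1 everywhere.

Mod squares: a ≡ 2310, b ≡ -1155. Check v ∈ {∞, 2, 3, 5, 7, 11, 29}.
v=3: a=3^9·(≡2), b=3^5·(≡2) mod 3; (2|3)=-1, (2|3)=-1; (−1)^{9·5·1}·(-1)^5·(-1)^9 = -1.
v=29: a=29^-4·(≡10), b=29^-2·(≡25) mod 29; (10|29)=-1, (25|29)=+1; (−1)^{-4·-2·14}·(-1)^-2·(+1)^-4 = +1.
v=2: v_2(a)=3, v_2(b)=2; units ≡ 3, 5 (mod 8); ε·ε+αω+βω = 1·0+3·1+2·1 ≡ 1  ⇒  (a,b)_2 = -1.
v=∞: 2310 > 0 and -1155 < 0  ⇒  (a,b)_∞ = +1.
v=7: a=7^1·(≡1), b=7^1·(≡6) mod 7; (1|7)=+1, (6|7)=-1; (−1)^{1·1·3}·(+1)^1·(-1)^1 = +1.
v=5: a=5^1·(≡3), b=5^1·(≡1) mod 5; (3|5)=-1, (1|5)=+1; (−1)^{1·1·2}·(-1)^1·(+1)^1 = -1.
v=11: a=11^1·(≡3), b=11^1·(≡5) mod 11; (3|11)=+1, (5|11)=+1; (−1)^{1·1·5}·(+1)^1·(+1)^1 = -1.
(2310, -1155 / ℚ) ramifies at {2, 3, 5, 11}: a division algebra.

[2, 3, 5, 11]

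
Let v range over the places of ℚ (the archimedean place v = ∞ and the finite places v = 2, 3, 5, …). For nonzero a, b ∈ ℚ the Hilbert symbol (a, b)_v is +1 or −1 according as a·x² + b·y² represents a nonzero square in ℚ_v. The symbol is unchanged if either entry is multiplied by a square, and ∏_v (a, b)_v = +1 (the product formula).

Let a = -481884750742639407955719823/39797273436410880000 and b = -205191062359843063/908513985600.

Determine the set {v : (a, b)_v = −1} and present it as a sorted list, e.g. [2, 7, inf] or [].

Mod squares: a ≡ -785726, b ≡ -392863. Check v ∈ {∞, 2, 3, 5, 7, 13, 19, 23, 29, 31, 43, 47}.
v=19: a=19^1·(≡11), b=19^1·(≡10) mod 19; (11|19)=+1, (10|19)=-1; (−1)^{1·1·9}·(+1)^1·(-1)^1 = +1.
v=3: a=3^-6·(≡1), b=3^-2·(≡2) mod 3; (1|3)=+1, (2|3)=-1; (−1)^{-6·-2·1}·(+1)^-2·(-1)^-6 = +1.
v=31: a=31^1·(≡13), b=31^1·(≡13) mod 31; (13|31)=-1, (13|31)=-1; (−1)^{1·1·15}·(-1)^1·(-1)^1 = -1.
v=7: a=7^14·(≡3), b=7^10·(≡3) mod 7; (3|7)=-1, (3|7)=-1; (−1)^{14·10·3}·(-1)^10·(-1)^14 = +1.
v=13: a=13^-6·(≡6), b=13^-4·(≡4) mod 13; (6|13)=-1, (4|13)=+1; (−1)^{-6·-4·6}·(-1)^-4·(+1)^-6 = +1.
v=43: a=43^4·(≡40), b=43^2·(≡33) mod 43; (40|43)=+1, (33|43)=-1; (−1)^{4·2·21}·(+1)^2·(-1)^4 = +1.
v=∞: -785726 < 0 and -392863 < 0  ⇒  (a,b)_∞ = -1.
v=5: a=5^-4·(≡4), b=5^-2·(≡3) mod 5; (4|5)=+1, (3|5)=-1; (−1)^{-4·-2·2}·(+1)^-2·(-1)^-4 = +1.
v=23: a=23^3·(≡3), b=23^1·(≡3) mod 23; (3|23)=+1, (3|23)=+1; (−1)^{3·1·11}·(+1)^1·(+1)^3 = -1.
v=2: v_2(a)=-13, v_2(b)=-6; units ≡ 1, 1 (mod 8); ε·ε+αω+βω = 0·0+-13·0+-6·0 ≡ 0  ⇒  (a,b)_2 = +1.
v=47: a=47^-2·(≡43), b=47^-2·(≡35) mod 47; (43|47)=-1, (35|47)=-1; (−1)^{-2·-2·23}·(-1)^-2·(-1)^-2 = +1.
v=29: a=29^1·(≡27), b=29^1·(≡24) mod 29; (27|29)=-1, (24|29)=+1; (−1)^{1·1·14}·(-1)^1·(+1)^1 = -1.
|Ram(-785726, -392863)| = 4, even; anisotropic at {23, 29, 31, ∞}.

[23, 29, 31, inf]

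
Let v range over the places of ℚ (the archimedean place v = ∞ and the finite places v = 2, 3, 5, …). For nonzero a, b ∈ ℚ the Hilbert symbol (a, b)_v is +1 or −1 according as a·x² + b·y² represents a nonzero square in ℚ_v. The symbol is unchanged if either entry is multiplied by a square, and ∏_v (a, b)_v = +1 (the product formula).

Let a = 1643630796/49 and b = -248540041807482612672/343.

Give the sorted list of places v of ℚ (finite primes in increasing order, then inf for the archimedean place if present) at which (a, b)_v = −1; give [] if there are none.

(a, b) ≡ (45656411, -161) mod (ℚ^×)²; places V = {2, 3, 7, 19, 23, 29, 41, 43, 47, ∞}.
(a,b)_41: α=1, u≡29; β=2, v≡6 (mod 41); (29|41)=-1, (6|41)=-1; sign (−1)^0·-1^2·-1^1 = -1.
(a,b)_2: α=2, β=6; u≡3, v≡7 (mod 8); ε(u)ε(v)=1·1, αω(v)=2·0, βω(u)=6·1; sum ≡ 1  ⇒  -1.
(a,b)_7: α=-2, u≡3; β=-3, v≡5 (mod 7); (3|7)=-1, (5|7)=-1; sign (−1)^0·-1^-3·-1^-2 = -1.
(a,b)_3: α=2, u≡2; β=4, v≡1 (mod 3); (2|3)=-1, (1|3)=+1; sign (−1)^0·-1^4·+1^2 = +1.
(a,b)_47: α=1, u≡24; β=2, v≡27 (mod 47); (24|47)=+1, (27|47)=+1; sign (−1)^0·+1^2·+1^1 = +1.
(a,b)_43: α=1, u≡40; β=2, v≡9 (mod 43); (40|43)=+1, (9|43)=+1; sign (−1)^0·+1^2·+1^1 = +1.
(a,b)_∞: sgn(45656411)=+, sgn(-161)=−, so +1.
(a,b)_19: α=1, u≡5; β=2, v≡12 (mod 19); (5|19)=+1, (12|19)=-1; sign (−1)^0·+1^2·-1^1 = -1.
(a,b)_23: α=0, u≡4; β=1, v≡12 (mod 23); (4|23)=+1, (12|23)=+1; sign (−1)^0·+1^1·+1^0 = +1.
(a,b)_29: α=1, u≡1; β=2, v≡23 (mod 29); (1|29)=+1, (23|29)=+1; sign (−1)^0·+1^2·+1^1 = +1.
Ram(45656411, -161) = {2, 7, 19, 41}; no ℚ_2-point on the conic.

[2, 7, 19, 41]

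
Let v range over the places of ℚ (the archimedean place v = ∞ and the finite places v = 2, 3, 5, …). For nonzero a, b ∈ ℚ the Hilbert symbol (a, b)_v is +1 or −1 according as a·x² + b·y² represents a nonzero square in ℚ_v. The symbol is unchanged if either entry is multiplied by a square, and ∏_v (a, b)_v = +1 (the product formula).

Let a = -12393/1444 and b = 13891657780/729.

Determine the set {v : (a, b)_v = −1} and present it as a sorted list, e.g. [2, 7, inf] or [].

(a, b) ≡ (-17, 5005) mod (ℚ^×)²; places V = {2, 3, 5, 7, 11, 13, 17, 19, ∞}.
(a,b)_13: α=0, u≡9; β=1, v≡6 (mod 13); (9|13)=+1, (6|13)=-1; sign (−1)^0·+1^1·-1^0 = +1.
(a,b)_∞: sgn(-17)=−, sgn(5005)=+, so +1.
(a,b)_3: α=6, u≡1; β=-6, v≡1 (mod 3); (1|3)=+1, (1|3)=+1; sign (−1)^0·+1^-6·+1^6 = +1.
(a,b)_7: α=0, u≡2; β=5, v≡1 (mod 7); (2|7)=+1, (1|7)=+1; sign (−1)^0·+1^5·+1^0 = +1.
(a,b)_2: α=-2, β=2; u≡7, v≡5 (mod 8); ε(u)ε(v)=1·0, αω(v)=-2·1, βω(u)=2·0; sum ≡ 0  ⇒  +1.
(a,b)_17: α=1, u≡15; β=2, v≡12 (mod 17); (15|17)=+1, (12|17)=-1; sign (−1)^0·+1^2·-1^1 = -1.
(a,b)_5: α=0, u≡3; β=1, v≡4 (mod 5); (3|5)=-1, (4|5)=+1; sign (−1)^0·-1^1·+1^0 = -1.
(a,b)_19: α=-2, u≡13; β=0, v≡14 (mod 19); (13|19)=-1, (14|19)=-1; sign (−1)^0·-1^0·-1^-2 = +1.
(a,b)_11: α=0, u≡5; β=1, v≡4 (mod 11); (5|11)=+1, (4|11)=+1; sign (−1)^0·+1^1·+1^0 = +1.
(-17, 5005 / ℚ) ramifies at {5, 17}: a division algebra.

[5, 17]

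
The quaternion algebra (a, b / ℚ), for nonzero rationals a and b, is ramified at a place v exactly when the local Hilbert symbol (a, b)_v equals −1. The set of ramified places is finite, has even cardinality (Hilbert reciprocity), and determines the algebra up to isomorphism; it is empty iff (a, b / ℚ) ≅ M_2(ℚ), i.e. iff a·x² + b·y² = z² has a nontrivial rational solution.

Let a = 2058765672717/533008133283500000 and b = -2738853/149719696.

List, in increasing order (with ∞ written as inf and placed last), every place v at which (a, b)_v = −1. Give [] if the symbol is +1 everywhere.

(a, b) ≡ (182, -13) mod (ℚ^×)²; places V = {2, 3, 5, 7, 13, 17, 19, 23, 47, ∞}.
(a,b)_2: α=-5, β=-4; u≡3, v≡3 (mod 8); ε(u)ε(v)=1·1, αω(v)=-5·1, βω(u)=-4·1; sum ≡ 0  ⇒  +1.
(a,b)_∞: sgn(182)=+, sgn(-13)=−, so +1.
(a,b)_13: α=1, u≡1; β=1, v≡4 (mod 13); (1|13)=+1, (4|13)=+1; sign (−1)^0·+1^1·+1^1 = +1.
(a,b)_23: α=-2, u≡5; β=-2, v≡19 (mod 23); (5|23)=-1, (19|23)=-1; sign (−1)^0·-1^-2·-1^-2 = +1.
(a,b)_3: α=8, u≡2; β=6, v≡2 (mod 3); (2|3)=-1, (2|3)=-1; sign (−1)^0·-1^6·-1^8 = +1.
(a,b)_17: α=6, u≡6; β=2, v≡8 (mod 17); (6|17)=-1, (8|17)=+1; sign (−1)^0·-1^2·+1^6 = +1.
(a,b)_7: α=-1, u≡6; β=-2, v≡4 (mod 7); (6|7)=-1, (4|7)=+1; sign (−1)^0·-1^-2·+1^-1 = +1.
(a,b)_47: α=-2, u≡45; β=0, v≡37 (mod 47); (45|47)=-1, (37|47)=+1; sign (−1)^0·-1^0·+1^-2 = +1.
(a,b)_5: α=-6, u≡3; β=0, v≡2 (mod 5); (3|5)=-1, (2|5)=-1; sign (−1)^0·-1^0·-1^-6 = +1.
(a,b)_19: α=-4, u≡7; β=-2, v≡4 (mod 19); (7|19)=+1, (4|19)=+1; sign (−1)^0·+1^-2·+1^-4 = +1.
Ram(a, b) = ∅: the form 182·x² + -13·y² − z² is isotropic over every ℚ_v, so by Hasse–Minkowski it is isotropic over ℚ.

[]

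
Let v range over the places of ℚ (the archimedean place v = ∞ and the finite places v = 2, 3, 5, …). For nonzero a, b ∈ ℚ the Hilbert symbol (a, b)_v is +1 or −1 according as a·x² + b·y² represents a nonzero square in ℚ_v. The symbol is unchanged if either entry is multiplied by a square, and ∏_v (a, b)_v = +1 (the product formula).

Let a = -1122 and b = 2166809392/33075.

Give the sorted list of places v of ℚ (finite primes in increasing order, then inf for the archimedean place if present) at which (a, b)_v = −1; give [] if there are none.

[3, 11]

(a, b) ≡ (-1122, 561) mod (ℚ^×)²; places V = {2, 3, 5, 7, 11, 17, 23, 37, ∞}.
(a,b)_3: α=1, u≡1; β=-3, v≡1 (mod 3); (1|3)=+1, (1|3)=+1; sign (−1)^1·+1^-3·+1^1 = -1.
(a,b)_7: α=0, u≡5; β=-2, v≡2 (mod 7); (5|7)=-1, (2|7)=+1; sign (−1)^0·-1^-2·+1^0 = +1.
(a,b)_17: α=1, u≡2; β=1, v≡4 (mod 17); (2|17)=+1, (4|17)=+1; sign (−1)^0·+1^1·+1^1 = +1.
(a,b)_5: α=0, u≡3; β=-2, v≡4 (mod 5); (3|5)=-1, (4|5)=+1; sign (−1)^0·-1^-2·+1^0 = +1.
(a,b)_11: α=1, u≡8; β=1, v≡2 (mod 11); (8|11)=-1, (2|11)=-1; sign (−1)^1·-1^1·-1^1 = -1.
(a,b)_∞: sgn(-1122)=−, sgn(561)=+, so +1.
(a,b)_37: α=0, u≡25; β=2, v≡6 (mod 37); (25|37)=+1, (6|37)=-1; sign (−1)^0·+1^2·-1^0 = +1.
(a,b)_2: α=1, β=4; u≡7, v≡1 (mod 8); ε(u)ε(v)=1·0, αω(v)=1·0, βω(u)=4·0; sum ≡ 0  ⇒  +1.
(a,b)_23: α=0, u≡5; β=2, v≡1 (mod 23); (5|23)=-1, (1|23)=+1; sign (−1)^0·-1^2·+1^0 = +1.
(-1122, 561 / ℚ) ramifies at {3, 11}: a division algebra.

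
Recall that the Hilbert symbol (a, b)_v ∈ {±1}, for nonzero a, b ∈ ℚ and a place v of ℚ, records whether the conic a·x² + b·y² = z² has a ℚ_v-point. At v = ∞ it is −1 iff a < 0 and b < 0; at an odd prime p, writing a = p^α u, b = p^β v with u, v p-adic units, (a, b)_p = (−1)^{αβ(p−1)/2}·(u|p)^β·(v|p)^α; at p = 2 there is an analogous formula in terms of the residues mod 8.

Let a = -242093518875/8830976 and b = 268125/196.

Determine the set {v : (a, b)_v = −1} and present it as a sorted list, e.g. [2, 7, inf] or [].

(a, b) ≡ (-2145, 429) mod (ℚ^×)²; places V = {2, 3, 5, 7, 11, 13, 29, ∞}.
(a,b)_11: α=-1, u≡4; β=1, v≡6 (mod 11); (4|11)=+1, (6|11)=-1; sign (−1)^1·+1^1·-1^-1 = +1.
(a,b)_3: α=11, u≡2; β=1, v≡2 (mod 3); (2|3)=-1, (2|3)=-1; sign (−1)^1·-1^1·-1^11 = -1.
(a,b)_29: α=2, u≡6; β=0, v≡22 (mod 29); (6|29)=+1, (22|29)=+1; sign (−1)^0·+1^0·+1^2 = +1.
(a,b)_7: α=-2, u≡1; β=-2, v≡1 (mod 7); (1|7)=+1, (1|7)=+1; sign (−1)^0·+1^-2·+1^-2 = +1.
(a,b)_5: α=3, u≡4; β=4, v≡4 (mod 5); (4|5)=+1, (4|5)=+1; sign (−1)^0·+1^4·+1^3 = +1.
(a,b)_13: α=1, u≡12; β=1, v≡7 (mod 13); (12|13)=+1, (7|13)=-1; sign (−1)^0·+1^1·-1^1 = -1.
(a,b)_∞: sgn(-2145)=−, sgn(429)=+, so +1.
(a,b)_2: α=-14, β=-2; u≡7, v≡5 (mod 8); ε(u)ε(v)=1·0, αω(v)=-14·1, βω(u)=-2·0; sum ≡ 0  ⇒  +1.
Ram(-2145, 429) = {3, 13}; no ℚ_3-point on the conic.

[3, 13]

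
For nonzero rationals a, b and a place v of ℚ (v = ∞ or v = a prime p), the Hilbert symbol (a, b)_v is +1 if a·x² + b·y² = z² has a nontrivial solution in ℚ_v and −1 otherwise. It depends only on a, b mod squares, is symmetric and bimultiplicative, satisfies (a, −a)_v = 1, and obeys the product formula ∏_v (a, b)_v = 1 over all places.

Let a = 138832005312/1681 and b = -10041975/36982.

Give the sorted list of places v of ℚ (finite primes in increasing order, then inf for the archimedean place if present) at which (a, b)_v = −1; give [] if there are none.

[13, 23]

(a, b) ≡ (667667, -12122) mod (ℚ^×)²; places V = {2, 3, 5, 7, 11, 13, 19, 23, 29, 41, ∞}.
(a,b)_41: α=-2, u≡1; β=-2, v≡35 (mod 41); (1|41)=+1, (35|41)=-1; sign (−1)^0·+1^-2·-1^-2 = +1.
(a,b)_2: α=6, β=-1; u≡3, v≡3 (mod 8); ε(u)ε(v)=1·1, αω(v)=6·1, βω(u)=-1·1; sum ≡ 0  ⇒  +1.
(a,b)_29: α=1, u≡18; β=1, v≡2 (mod 29); (18|29)=-1, (2|29)=-1; sign (−1)^0·-1^1·-1^1 = +1.
(a,b)_11: α=1, u≡7; β=-1, v≡5 (mod 11); (7|11)=-1, (5|11)=+1; sign (−1)^1·-1^-1·+1^1 = +1.
(a,b)_23: α=1, u≡1; β=0, v≡7 (mod 23); (1|23)=+1, (7|23)=-1; sign (−1)^0·+1^0·-1^1 = -1.
(a,b)_5: α=0, u≡2; β=2, v≡3 (mod 5); (2|5)=-1, (3|5)=-1; sign (−1)^0·-1^2·-1^0 = +1.
(a,b)_13: α=1, u≡12; β=0, v≡7 (mod 13); (12|13)=+1, (7|13)=-1; sign (−1)^0·+1^0·-1^1 = -1.
(a,b)_7: α=1, u≡6; β=0, v≡1 (mod 7); (6|7)=-1, (1|7)=+1; sign (−1)^0·-1^0·+1^1 = +1.
(a,b)_19: α=2, u≡11; β=1, v≡14 (mod 19); (11|19)=+1, (14|19)=-1; sign (−1)^0·+1^1·-1^2 = +1.
(a,b)_3: α=2, u≡2; β=6, v≡1 (mod 3); (2|3)=-1, (1|3)=+1; sign (−1)^0·-1^6·+1^2 = +1.
(a,b)_∞: sgn(667667)=+, sgn(-12122)=−, so +1.
(667667, -12122 / ℚ) ramifies at {13, 23}: a division algebra.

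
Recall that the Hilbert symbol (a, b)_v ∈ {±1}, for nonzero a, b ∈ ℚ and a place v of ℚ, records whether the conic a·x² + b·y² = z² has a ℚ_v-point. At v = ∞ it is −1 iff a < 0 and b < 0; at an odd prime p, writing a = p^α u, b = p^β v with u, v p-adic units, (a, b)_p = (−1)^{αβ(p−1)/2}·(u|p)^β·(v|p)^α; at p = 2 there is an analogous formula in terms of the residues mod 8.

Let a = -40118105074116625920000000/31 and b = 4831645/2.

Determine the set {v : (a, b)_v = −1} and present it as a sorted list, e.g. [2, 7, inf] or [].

[3, 5, 13, 29]

Mod squares: a ≡ -531875370, b ≡ 197210. Check v ∈ {∞, 2, 3, 5, 7, 13, 29, 31, 37, 41}.
v=29: a=29^1·(≡15), b=29^0·(≡21) mod 29; (15|29)=-1, (21|29)=-1; (−1)^{1·0·14}·(-1)^0·(-1)^1 = -1.
v=2: v_2(a)=15, v_2(b)=-1; units ≡ 3, 5 (mod 8); ε·ε+αω+βω = 1·0+15·1+-1·1 ≡ 0  ⇒  (a,b)_2 = +1.
v=∞: -531875370 < 0 and 197210 > 0  ⇒  (a,b)_∞ = +1.
v=37: a=37^3·(≡29), b=37^1·(≡6) mod 37; (29|37)=-1, (6|37)=-1; (−1)^{3·1·18}·(-1)^1·(-1)^3 = +1.
v=3: a=3^5·(≡2), b=3^0·(≡2) mod 3; (2|3)=-1, (2|3)=-1; (−1)^{5·0·1}·(-1)^0·(-1)^5 = -1.
v=7: a=7^2·(≡1), b=7^2·(≡5) mod 7; (1|7)=+1, (5|7)=-1; (−1)^{2·2·3}·(+1)^2·(-1)^2 = +1.
v=41: a=41^3·(≡30), b=41^1·(≡26) mod 41; (30|41)=-1, (26|41)=-1; (−1)^{3·1·20}·(-1)^1·(-1)^3 = +1.
v=13: a=13^1·(≡2), b=13^1·(≡4) mod 13; (2|13)=-1, (4|13)=+1; (−1)^{1·1·6}·(-1)^1·(+1)^1 = -1.
v=5: a=5^7·(≡4), b=5^1·(≡2) mod 5; (4|5)=+1, (2|5)=-1; (−1)^{7·1·2}·(+1)^1·(-1)^7 = -1.
v=31: a=31^-1·(≡11), b=31^0·(≡8) mod 31; (11|31)=-1, (8|31)=+1; (−1)^{-1·0·15}·(-1)^0·(+1)^-1 = +1.
(-531875370, 197210 / ℚ) ramifies at {3, 5, 13, 29}: a division algebra.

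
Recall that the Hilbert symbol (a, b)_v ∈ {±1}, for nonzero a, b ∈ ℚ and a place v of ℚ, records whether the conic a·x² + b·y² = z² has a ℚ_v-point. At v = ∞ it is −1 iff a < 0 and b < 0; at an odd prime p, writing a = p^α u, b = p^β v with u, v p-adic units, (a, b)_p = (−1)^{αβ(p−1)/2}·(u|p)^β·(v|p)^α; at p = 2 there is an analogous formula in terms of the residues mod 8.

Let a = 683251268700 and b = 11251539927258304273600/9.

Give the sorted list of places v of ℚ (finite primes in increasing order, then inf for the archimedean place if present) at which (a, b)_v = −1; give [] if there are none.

Mod squares: a ≡ 106743, b ≡ 1771. Check v ∈ {∞, 2, 3, 5, 7, 11, 13, 17, 23}.
v=13: a=13^1·(≡5), b=13^2·(≡4) mod 13; (5|13)=-1, (4|13)=+1; (−1)^{1·2·6}·(-1)^2·(+1)^1 = +1.
v=3: a=3^1·(≡1), b=3^-2·(≡1) mod 3; (1|3)=+1, (1|3)=+1; (−1)^{1·-2·1}·(+1)^-2·(+1)^1 = +1.
v=7: a=7^1·(≡6), b=7^5·(≡2) mod 7; (6|7)=-1, (2|7)=+1; (−1)^{1·5·3}·(-1)^5·(+1)^1 = +1.
v=23: a=23^3·(≡13), b=23^5·(≡13) mod 23; (13|23)=+1, (13|23)=+1; (−1)^{3·5·11}·(+1)^5·(+1)^3 = -1.
v=2: v_2(a)=2, v_2(b)=6; units ≡ 7, 3 (mod 8); ε·ε+αω+βω = 1·1+2·1+6·0 ≡ 1  ⇒  (a,b)_2 = -1.
v=5: a=5^2·(≡3), b=5^2·(≡1) mod 5; (3|5)=-1, (1|5)=+1; (−1)^{2·2·2}·(-1)^2·(+1)^2 = +1.
v=17: a=17^1·(≡3), b=17^2·(≡7) mod 17; (3|17)=-1, (7|17)=-1; (−1)^{1·2·8}·(-1)^2·(-1)^1 = -1.
v=∞: 106743 > 0 and 1771 > 0  ⇒  (a,b)_∞ = +1.
v=11: a=11^2·(≡10), b=11^3·(≡8) mod 11; (10|11)=-1, (8|11)=-1; (−1)^{2·3·5}·(-1)^3·(-1)^2 = -1.
Ram(106743, 1771) = {2, 11, 17, 23}; no ℚ_2-point on the conic.

[2, 11, 17, 23]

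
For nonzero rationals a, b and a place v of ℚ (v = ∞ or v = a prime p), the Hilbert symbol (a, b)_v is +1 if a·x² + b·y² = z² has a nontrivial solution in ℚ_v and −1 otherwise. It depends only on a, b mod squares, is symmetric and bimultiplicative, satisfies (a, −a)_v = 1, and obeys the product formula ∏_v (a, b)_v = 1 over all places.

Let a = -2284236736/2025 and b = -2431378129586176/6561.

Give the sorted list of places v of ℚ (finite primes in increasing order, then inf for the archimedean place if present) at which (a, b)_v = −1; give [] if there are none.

Mod squares: a ≡ -31, b ≡ -2146. Check v ∈ {∞, 2, 3, 5, 29, 31, 37}.
v=31: a=31^1·(≡27), b=31^2·(≡24) mod 31; (27|31)=-1, (24|31)=-1; (−1)^{1·2·15}·(-1)^2·(-1)^1 = -1.
v=37: a=37^2·(≡14), b=37^3·(≡25) mod 37; (14|37)=-1, (25|37)=+1; (−1)^{2·3·18}·(-1)^3·(+1)^2 = -1.
v=5: a=5^-2·(≡4), b=5^0·(≡4) mod 5; (4|5)=+1, (4|5)=+1; (−1)^{-2·0·2}·(+1)^0·(+1)^-2 = +1.
v=∞: -31 < 0 and -2146 < 0  ⇒  (a,b)_∞ = -1.
v=29: a=29^2·(≡26), b=29^3·(≡20) mod 29; (26|29)=-1, (20|29)=+1; (−1)^{2·3·14}·(-1)^3·(+1)^2 = -1.
v=2: v_2(a)=6, v_2(b)=11; units ≡ 1, 7 (mod 8); ε·ε+αω+βω = 0·1+6·0+11·0 ≡ 0  ⇒  (a,b)_2 = +1.
v=3: a=3^-4·(≡2), b=3^-8·(≡2) mod 3; (2|3)=-1, (2|3)=-1; (−1)^{-4·-8·1}·(-1)^-8·(-1)^-4 = +1.
Ram(-31, -2146) = {29, 31, 37, ∞}; no ℚ_29-point on the conic.

[29, 31, 37, inf]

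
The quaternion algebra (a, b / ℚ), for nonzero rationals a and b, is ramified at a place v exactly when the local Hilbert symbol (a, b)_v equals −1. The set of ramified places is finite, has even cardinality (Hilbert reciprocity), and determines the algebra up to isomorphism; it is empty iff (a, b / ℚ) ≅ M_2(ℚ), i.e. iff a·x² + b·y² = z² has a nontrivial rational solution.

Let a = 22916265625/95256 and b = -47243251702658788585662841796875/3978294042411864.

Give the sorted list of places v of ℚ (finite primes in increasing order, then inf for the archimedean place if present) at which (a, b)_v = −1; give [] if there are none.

(a, b) ≡ (72726, -1381794) mod (ℚ^×)²; places V = {2, 3, 5, 7, 11, 17, 19, 23, 29, 31, ∞}.
(a,b)_31: α=1, u≡17; β=3, v≡10 (mod 31); (17|31)=-1, (10|31)=+1; sign (−1)^1·-1^3·+1^1 = +1.
(a,b)_∞: sgn(72726)=+, sgn(-1381794)=−, so +1.
(a,b)_7: α=-2, u≡3; β=-2, v≡3 (mod 7); (3|7)=-1, (3|7)=-1; sign (−1)^0·-1^-2·-1^-2 = +1.
(a,b)_19: α=0, u≡3; β=1, v≡1 (mod 19); (3|19)=-1, (1|19)=+1; sign (−1)^0·-1^1·+1^0 = -1.
(a,b)_29: α=0, u≡16; β=-4, v≡15 (mod 29); (16|29)=+1, (15|29)=-1; sign (−1)^0·+1^-4·-1^0 = +1.
(a,b)_23: α=1, u≡5; β=3, v≡17 (mod 23); (5|23)=-1, (17|23)=-1; sign (−1)^1·-1^3·-1^1 = -1.
(a,b)_17: α=1, u≡6; β=3, v≡7 (mod 17); (6|17)=-1, (7|17)=-1; sign (−1)^0·-1^3·-1^1 = +1.
(a,b)_5: α=6, u≡1; β=20, v≡4 (mod 5); (1|5)=+1, (4|5)=+1; sign (−1)^0·+1^20·+1^6 = +1.
(a,b)_2: α=-3, β=-3; u≡3, v≡7 (mod 8); ε(u)ε(v)=1·1, αω(v)=-3·0, βω(u)=-3·1; sum ≡ 0  ⇒  +1.
(a,b)_3: α=-5, u≡2; β=-15, v≡1 (mod 3); (2|3)=-1, (1|3)=+1; sign (−1)^1·-1^-15·+1^-5 = +1.
(a,b)_11: α=2, u≡4; β=4, v≡3 (mod 11); (4|11)=+1, (3|11)=+1; sign (−1)^0·+1^4·+1^2 = +1.
(72726, -1381794 / ℚ) ramifies at {19, 23}: a division algebra.

[19, 23]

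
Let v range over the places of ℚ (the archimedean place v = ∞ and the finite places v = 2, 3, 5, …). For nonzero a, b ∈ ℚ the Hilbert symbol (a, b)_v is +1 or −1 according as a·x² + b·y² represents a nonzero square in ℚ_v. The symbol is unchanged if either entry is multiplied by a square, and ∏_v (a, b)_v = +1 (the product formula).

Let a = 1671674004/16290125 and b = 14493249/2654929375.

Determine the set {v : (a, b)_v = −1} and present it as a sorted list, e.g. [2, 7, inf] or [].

Mod squares: a ≡ 2145, b ≡ 7. Check v ∈ {∞, 2, 3, 5, 7, 11, 13, 19, 41, 47}.
v=5: a=5^-3·(≡4), b=5^-4·(≡2) mod 5; (4|5)=+1, (2|5)=-1; (−1)^{-3·-4·2}·(+1)^-4·(-1)^-3 = -1.
v=2: v_2(a)=2, v_2(b)=0; units ≡ 1, 7 (mod 8); ε·ε+αω+βω = 0·1+2·0+0·0 ≡ 0  ⇒  (a,b)_2 = +1.
v=19: a=19^-4·(≡4), b=19^-2·(≡7) mod 19; (4|19)=+1, (7|19)=+1; (−1)^{-4·-2·9}·(+1)^-2·(+1)^-4 = +1.
v=∞: 2145 > 0 and 7 > 0  ⇒  (a,b)_∞ = +1.
v=3: a=3^3·(≡1), b=3^8·(≡1) mod 3; (1|3)=+1, (1|3)=+1; (−1)^{3·8·1}·(+1)^8·(+1)^3 = +1.
v=11: a=11^1·(≡8), b=11^0·(≡10) mod 11; (8|11)=-1, (10|11)=-1; (−1)^{1·0·5}·(-1)^0·(-1)^1 = -1.
v=7: a=7^2·(≡3), b=7^-1·(≡1) mod 7; (3|7)=-1, (1|7)=+1; (−1)^{2·-1·3}·(-1)^-1·(+1)^2 = -1.
v=13: a=13^1·(≡4), b=13^0·(≡8) mod 13; (4|13)=+1, (8|13)=-1; (−1)^{1·0·6}·(+1)^0·(-1)^1 = -1.
v=41: a=41^0·(≡22), b=41^-2·(≡26) mod 41; (22|41)=-1, (26|41)=-1; (−1)^{0·-2·20}·(-1)^-2·(-1)^0 = +1.
v=47: a=47^2·(≡45), b=47^2·(≡14) mod 47; (45|47)=-1, (14|47)=+1; (−1)^{2·2·23}·(-1)^2·(+1)^2 = +1.
(2145, 7 / ℚ) ramifies at {5, 7, 11, 13}: a division algebra.

[5, 7, 11, 13]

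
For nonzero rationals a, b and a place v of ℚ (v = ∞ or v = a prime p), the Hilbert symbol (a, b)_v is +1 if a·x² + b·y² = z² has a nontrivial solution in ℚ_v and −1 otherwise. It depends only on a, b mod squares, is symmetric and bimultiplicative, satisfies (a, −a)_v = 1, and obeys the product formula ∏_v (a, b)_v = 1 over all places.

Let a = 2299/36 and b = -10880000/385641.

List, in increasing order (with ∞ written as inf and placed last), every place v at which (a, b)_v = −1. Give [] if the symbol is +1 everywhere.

(a, b) ≡ (19, -17) mod (ℚ^×)²; places V = {2, 3, 5, 11, 17, 19, 23, ∞}.
(a,b)_17: α=0, u≡2; β=1, v≡13 (mod 17); (2|17)=+1, (13|17)=+1; sign (−1)^0·+1^1·+1^0 = +1.
(a,b)_3: α=-2, u≡1; β=-6, v≡1 (mod 3); (1|3)=+1, (1|3)=+1; sign (−1)^0·+1^-6·+1^-2 = +1.
(a,b)_11: α=2, u≡10; β=0, v≡4 (mod 11); (10|11)=-1, (4|11)=+1; sign (−1)^0·-1^0·+1^2 = +1.
(a,b)_19: α=1, u≡6; β=0, v≡15 (mod 19); (6|19)=+1, (15|19)=-1; sign (−1)^0·+1^0·-1^1 = -1.
(a,b)_2: α=-2, β=10; u≡3, v≡7 (mod 8); ε(u)ε(v)=1·1, αω(v)=-2·0, βω(u)=10·1; sum ≡ 1  ⇒  -1.
(a,b)_∞: sgn(19)=+, sgn(-17)=−, so +1.
(a,b)_23: α=0, u≡7; β=-2, v≡18 (mod 23); (7|23)=-1, (18|23)=+1; sign (−1)^0·-1^-2·+1^0 = +1.
(a,b)_5: α=0, u≡4; β=4, v≡2 (mod 5); (4|5)=+1, (2|5)=-1; sign (−1)^0·+1^4·-1^0 = +1.
(19, -17 / ℚ) ramifies at {2, 19}: a division algebra.

[2, 19]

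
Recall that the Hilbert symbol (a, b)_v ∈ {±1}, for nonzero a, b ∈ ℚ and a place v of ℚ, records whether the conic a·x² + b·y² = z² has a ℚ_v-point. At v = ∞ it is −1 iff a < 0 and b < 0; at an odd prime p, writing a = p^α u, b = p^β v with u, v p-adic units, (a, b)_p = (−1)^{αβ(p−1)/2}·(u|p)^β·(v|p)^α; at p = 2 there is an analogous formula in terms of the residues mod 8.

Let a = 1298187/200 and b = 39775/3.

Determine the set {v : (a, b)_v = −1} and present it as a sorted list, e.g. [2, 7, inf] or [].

[2, 3, 11, 31, 43, 47]

Mod squares: a ≡ 32054, b ≡ 4773. Check v ∈ {∞, 2, 3, 5, 11, 31, 37, 43, 47}.
v=43: a=43^0·(≡39), b=43^1·(≡36) mod 43; (39|43)=-1, (36|43)=+1; (−1)^{0·1·21}·(-1)^1·(+1)^0 = -1.
v=2: v_2(a)=-3, v_2(b)=0; units ≡ 3, 5 (mod 8); ε·ε+αω+βω = 1·0+-3·1+0·1 ≡ 1  ⇒  (a,b)_2 = -1.
v=11: a=11^1·(≡10), b=11^0·(≡7) mod 11; (10|11)=-1, (7|11)=-1; (−1)^{1·0·5}·(-1)^0·(-1)^1 = -1.
v=47: a=47^1·(≡34), b=47^0·(≡20) mod 47; (34|47)=+1, (20|47)=-1; (−1)^{1·0·23}·(+1)^0·(-1)^1 = -1.
v=37: a=37^0·(≡25), b=37^1·(≡13) mod 37; (25|37)=+1, (13|37)=-1; (−1)^{0·1·18}·(+1)^1·(-1)^0 = +1.
v=∞: 32054 > 0 and 4773 > 0  ⇒  (a,b)_∞ = +1.
v=5: a=5^-2·(≡4), b=5^2·(≡2) mod 5; (4|5)=+1, (2|5)=-1; (−1)^{-2·2·2}·(+1)^2·(-1)^-2 = +1.
v=3: a=3^4·(≡2), b=3^-1·(≡1) mod 3; (2|3)=-1, (1|3)=+1; (−1)^{4·-1·1}·(-1)^-1·(+1)^4 = -1.
v=31: a=31^1·(≡13), b=31^0·(≡11) mod 31; (13|31)=-1, (11|31)=-1; (−1)^{1·0·15}·(-1)^0·(-1)^1 = -1.
|Ram(32054, 4773)| = 6, even; anisotropic at {2, 3, 11, 31, 43, 47}.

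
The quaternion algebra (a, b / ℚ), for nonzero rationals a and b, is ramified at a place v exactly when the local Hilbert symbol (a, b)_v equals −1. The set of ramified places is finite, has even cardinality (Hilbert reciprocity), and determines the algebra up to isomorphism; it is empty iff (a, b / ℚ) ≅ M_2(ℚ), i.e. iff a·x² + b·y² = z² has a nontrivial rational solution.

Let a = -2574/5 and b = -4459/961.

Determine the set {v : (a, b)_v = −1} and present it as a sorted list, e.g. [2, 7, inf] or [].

(a, b) ≡ (-1430, -91) mod (ℚ^×)²; places V = {2, 3, 5, 7, 11, 13, 31, ∞}.
(a,b)_5: α=-1, u≡1; β=0, v≡1 (mod 5); (1|5)=+1, (1|5)=+1; sign (−1)^0·+1^0·+1^-1 = +1.
(a,b)_31: α=0, u≡6; β=-2, v≡5 (mod 31); (6|31)=-1, (5|31)=+1; sign (−1)^0·-1^-2·+1^0 = +1.
(a,b)_2: α=1, β=0; u≡5, v≡5 (mod 8); ε(u)ε(v)=0·0, αω(v)=1·1, βω(u)=0·1; sum ≡ 1  ⇒  -1.
(a,b)_3: α=2, u≡1; β=0, v≡2 (mod 3); (1|3)=+1, (2|3)=-1; sign (−1)^0·+1^0·-1^2 = +1.
(a,b)_7: α=0, u≡6; β=3, v≡4 (mod 7); (6|7)=-1, (4|7)=+1; sign (−1)^0·-1^3·+1^0 = -1.
(a,b)_∞: sgn(-1430)=−, sgn(-91)=−, so -1.
(a,b)_13: α=1, u≡2; β=1, v≡5 (mod 13); (2|13)=-1, (5|13)=-1; sign (−1)^0·-1^1·-1^1 = +1.
(a,b)_11: α=1, u≡6; β=0, v≡10 (mod 11); (6|11)=-1, (10|11)=-1; sign (−1)^0·-1^0·-1^1 = -1.
(-1430, -91 / ℚ) ramifies at {2, 7, 11, ∞}: a division algebra.

[2, 7, 11, inf]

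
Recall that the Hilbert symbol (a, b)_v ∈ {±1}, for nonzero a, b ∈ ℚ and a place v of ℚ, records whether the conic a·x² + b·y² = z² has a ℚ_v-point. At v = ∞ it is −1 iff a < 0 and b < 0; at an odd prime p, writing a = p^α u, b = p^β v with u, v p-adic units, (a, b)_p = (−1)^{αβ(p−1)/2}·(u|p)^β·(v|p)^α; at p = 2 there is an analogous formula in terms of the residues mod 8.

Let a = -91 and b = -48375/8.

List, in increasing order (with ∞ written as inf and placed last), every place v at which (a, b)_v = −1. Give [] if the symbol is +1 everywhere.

[2, inf]

(a, b) ≡ (-91, -430) mod (ℚ^×)²; places V = {2, 3, 5, 7, 13, 43, ∞}.
(a,b)_5: α=0, u≡4; β=3, v≡1 (mod 5); (4|5)=+1, (1|5)=+1; sign (−1)^0·+1^3·+1^0 = +1.
(a,b)_13: α=1, u≡6; β=0, v≡3 (mod 13); (6|13)=-1, (3|13)=+1; sign (−1)^0·-1^0·+1^1 = +1.
(a,b)_43: α=0, u≡38; β=1, v≡26 (mod 43); (38|43)=+1, (26|43)=-1; sign (−1)^0·+1^1·-1^0 = +1.
(a,b)_2: α=0, β=-3; u≡5, v≡1 (mod 8); ε(u)ε(v)=0·0, αω(v)=0·0, βω(u)=-3·1; sum ≡ 1  ⇒  -1.
(a,b)_3: α=0, u≡2; β=2, v≡2 (mod 3); (2|3)=-1, (2|3)=-1; sign (−1)^0·-1^2·-1^0 = +1.
(a,b)_7: α=1, u≡1; β=0, v≡2 (mod 7); (1|7)=+1, (2|7)=+1; sign (−1)^0·+1^0·+1^1 = +1.
(a,b)_∞: sgn(-91)=−, sgn(-430)=−, so -1.
|Ram(-91, -430)| = 2, even; anisotropic at {2, ∞}.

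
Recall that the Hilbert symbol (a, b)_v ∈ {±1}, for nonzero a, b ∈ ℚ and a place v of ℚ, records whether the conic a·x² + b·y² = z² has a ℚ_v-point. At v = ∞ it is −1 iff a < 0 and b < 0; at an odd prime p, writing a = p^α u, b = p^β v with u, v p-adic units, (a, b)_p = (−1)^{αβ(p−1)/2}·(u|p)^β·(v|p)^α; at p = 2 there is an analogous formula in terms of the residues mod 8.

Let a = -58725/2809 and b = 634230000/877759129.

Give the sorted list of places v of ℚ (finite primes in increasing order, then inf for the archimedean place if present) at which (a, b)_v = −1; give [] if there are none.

Mod squares: a ≡ -29, b ≡ 87. Check v ∈ {∞, 2, 3, 5, 13, 29, 43, 53}.
v=2: v_2(a)=0, v_2(b)=4; units ≡ 3, 7 (mod 8); ε·ε+αω+βω = 1·1+0·0+4·1 ≡ 1  ⇒  (a,b)_2 = -1.
v=43: a=43^0·(≡4), b=43^-2·(≡38) mod 43; (4|43)=+1, (38|43)=+1; (−1)^{0·-2·21}·(+1)^-2·(+1)^0 = +1.
v=53: a=53^-2·(≡52), b=53^-2·(≡32) mod 53; (52|53)=+1, (32|53)=-1; (−1)^{-2·-2·26}·(+1)^-2·(-1)^-2 = +1.
v=3: a=3^4·(≡1), b=3^7·(≡2) mod 3; (1|3)=+1, (2|3)=-1; (−1)^{4·7·1}·(+1)^7·(-1)^4 = +1.
v=29: a=29^1·(≡6), b=29^1·(≡17) mod 29; (6|29)=+1, (17|29)=-1; (−1)^{1·1·14}·(+1)^1·(-1)^1 = -1.
v=∞: -29 < 0 and 87 > 0  ⇒  (a,b)_∞ = +1.
v=13: a=13^0·(≡9), b=13^-2·(≡9) mod 13; (9|13)=+1, (9|13)=+1; (−1)^{0·-2·6}·(+1)^-2·(+1)^0 = +1.
v=5: a=5^2·(≡4), b=5^4·(≡2) mod 5; (4|5)=+1, (2|5)=-1; (−1)^{2·4·2}·(+1)^4·(-1)^2 = +1.
|Ram(-29, 87)| = 2, even; anisotropic at {2, 29}.

[2, 29]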